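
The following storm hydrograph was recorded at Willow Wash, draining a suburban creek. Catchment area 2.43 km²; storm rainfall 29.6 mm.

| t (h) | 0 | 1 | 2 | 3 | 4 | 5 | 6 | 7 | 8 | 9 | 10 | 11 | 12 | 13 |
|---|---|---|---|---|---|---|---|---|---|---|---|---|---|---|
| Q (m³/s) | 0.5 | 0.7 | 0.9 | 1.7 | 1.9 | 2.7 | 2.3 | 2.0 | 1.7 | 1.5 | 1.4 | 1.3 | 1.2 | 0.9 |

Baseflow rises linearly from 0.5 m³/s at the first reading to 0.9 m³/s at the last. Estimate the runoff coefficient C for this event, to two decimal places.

ΣQ_DR = 10.90 m³/s; V = ΣQ_DR·Δt = 39240 m³.
Runoff depth d = V / A = 16.15 mm.
C = d / P = 16.15 / 29.6 = 0.55.

C ≈ 0.55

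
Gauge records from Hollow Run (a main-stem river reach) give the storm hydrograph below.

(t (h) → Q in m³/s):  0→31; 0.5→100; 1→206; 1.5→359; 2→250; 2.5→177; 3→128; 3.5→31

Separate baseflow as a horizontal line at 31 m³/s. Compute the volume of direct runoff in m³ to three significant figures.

Direct-runoff ordinates (Q − Q_b): 0.0, 69.0, 175.0, 328.0, 219.0, 146.0, 97.0, 0.0 m³/s.
ΣQ_DR = 1034 m³/s.
With Δt = 0.5 h = 1800 s, V = ΣQ_DR · Δt = 1034 × 1800 = 1.86 × 10^6 m³.

V ≈ 1.86 × 10^6 m³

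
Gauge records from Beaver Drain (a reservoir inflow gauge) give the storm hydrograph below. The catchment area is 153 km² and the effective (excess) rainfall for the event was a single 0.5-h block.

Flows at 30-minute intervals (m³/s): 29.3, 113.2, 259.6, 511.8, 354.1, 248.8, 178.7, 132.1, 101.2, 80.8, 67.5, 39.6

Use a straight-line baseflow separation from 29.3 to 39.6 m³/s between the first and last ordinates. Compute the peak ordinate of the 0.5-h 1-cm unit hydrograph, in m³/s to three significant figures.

U_p ≈ 239 m³/s

Direct runoff: 0.00, 82.96, 228.43, 479.69, 321.05, 214.82, 143.78, 96.25, 64.41, 43.07, 28.84, 0.00 m³/s; ΣQ_DR = 1703 m³/s, peak = 479.69 m³/s.
Runoff depth d = ΣQ_DR·Δt / A = 1703 × 1800 / (153 km²) = 20.04 mm.
The 1-cm UH is the DRH scaled by (10 mm)/d, so U_p = 479.69 × 10/20.04 = 239 m³/s.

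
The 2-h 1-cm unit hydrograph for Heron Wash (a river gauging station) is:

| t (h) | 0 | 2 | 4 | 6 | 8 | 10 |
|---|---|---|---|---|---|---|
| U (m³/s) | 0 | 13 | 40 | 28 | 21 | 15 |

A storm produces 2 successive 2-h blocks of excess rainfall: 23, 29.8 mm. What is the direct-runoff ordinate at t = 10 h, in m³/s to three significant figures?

Q ≈ 97.1 m³/s

By discrete convolution, Q_j = Σ (P_i / 10 mm) · U_{j−i}.
At t = 10 h (j=5): Q = (23/10)·15 + (29.8/10)·21 = 97.1 m³/s.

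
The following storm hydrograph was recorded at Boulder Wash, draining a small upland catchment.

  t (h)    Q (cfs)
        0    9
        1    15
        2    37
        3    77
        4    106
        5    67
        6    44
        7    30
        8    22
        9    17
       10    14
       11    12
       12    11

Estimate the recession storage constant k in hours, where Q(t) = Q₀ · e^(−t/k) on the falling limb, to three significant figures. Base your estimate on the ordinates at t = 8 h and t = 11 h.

On the falling limb, Q drops from 22 to 12 cfs between t = 8 h and t = 11 h (Δt = 3 h).
k = −Δt / ln(Q₂/Q₁) = −3 / ln(12/22) = 4.95 h.

k ≈ 4.95 h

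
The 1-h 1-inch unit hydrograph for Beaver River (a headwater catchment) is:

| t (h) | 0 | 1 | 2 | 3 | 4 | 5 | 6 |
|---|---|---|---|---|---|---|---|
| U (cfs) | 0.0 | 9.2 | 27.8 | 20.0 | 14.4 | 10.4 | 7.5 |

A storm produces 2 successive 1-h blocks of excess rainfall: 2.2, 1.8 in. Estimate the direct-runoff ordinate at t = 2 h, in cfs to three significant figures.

By discrete convolution, Q_j = Σ (P_i / 1 in) · U_{j−i}.
At t = 2 h (j=2): Q = (2.2/1)·27.8 + (1.8/1)·9.2 = 77.7 cfs.

Q ≈ 77.7 cfs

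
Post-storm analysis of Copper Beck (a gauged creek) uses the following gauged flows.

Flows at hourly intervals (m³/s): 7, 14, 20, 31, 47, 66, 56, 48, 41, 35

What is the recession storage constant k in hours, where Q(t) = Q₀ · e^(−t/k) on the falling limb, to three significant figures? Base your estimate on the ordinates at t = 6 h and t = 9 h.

k ≈ 6.38 h

On the falling limb, Q drops from 56 to 35 m³/s between t = 6 h and t = 9 h (Δt = 3 h).
k = −Δt / ln(Q₂/Q₁) = −3 / ln(35/56) = 6.38 h.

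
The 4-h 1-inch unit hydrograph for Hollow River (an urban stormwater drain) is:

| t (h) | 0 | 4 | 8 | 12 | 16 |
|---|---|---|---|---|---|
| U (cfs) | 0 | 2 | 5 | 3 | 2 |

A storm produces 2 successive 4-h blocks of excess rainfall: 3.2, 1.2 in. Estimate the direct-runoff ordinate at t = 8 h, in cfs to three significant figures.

By discrete convolution, Q_j = Σ (P_i / 1 in) · U_{j−i}.
At t = 8 h (j=2): Q = (3.2/1)·5 + (1.2/1)·2 = 18.4 cfs.

Q ≈ 18.4 cfs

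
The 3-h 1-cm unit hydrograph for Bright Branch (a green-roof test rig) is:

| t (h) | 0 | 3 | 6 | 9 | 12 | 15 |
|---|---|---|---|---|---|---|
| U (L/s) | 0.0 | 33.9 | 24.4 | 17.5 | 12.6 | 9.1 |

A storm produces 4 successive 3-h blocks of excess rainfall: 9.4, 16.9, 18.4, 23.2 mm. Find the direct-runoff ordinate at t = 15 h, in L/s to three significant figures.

By discrete convolution, Q_j = Σ (P_i / 10 mm) · U_{j−i}.
At t = 15 h (j=5): Q = (9.4/10)·9.1 + (16.9/10)·12.6 + (18.4/10)·17.5 + (23.2/10)·24.4 = 119 L/s.

Q ≈ 119 L/s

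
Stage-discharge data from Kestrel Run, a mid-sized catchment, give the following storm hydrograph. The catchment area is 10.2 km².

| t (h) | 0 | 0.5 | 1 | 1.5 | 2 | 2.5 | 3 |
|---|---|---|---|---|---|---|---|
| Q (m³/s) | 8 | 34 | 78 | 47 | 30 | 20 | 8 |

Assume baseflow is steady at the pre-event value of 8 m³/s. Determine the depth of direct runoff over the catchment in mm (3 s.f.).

d ≈ 29.8 mm

Direct runoff: 0.0, 26.0, 70.0, 39.0, 22.0, 12.0, 0.0 m³/s; ΣQ_DR = 169.0 m³/s.
V = ΣQ_DR · Δt = 169.0 × 1800 s = 3.042 × 10^5 m³.
Over A = 10.2 km², depth = V / A = 29.8 mm.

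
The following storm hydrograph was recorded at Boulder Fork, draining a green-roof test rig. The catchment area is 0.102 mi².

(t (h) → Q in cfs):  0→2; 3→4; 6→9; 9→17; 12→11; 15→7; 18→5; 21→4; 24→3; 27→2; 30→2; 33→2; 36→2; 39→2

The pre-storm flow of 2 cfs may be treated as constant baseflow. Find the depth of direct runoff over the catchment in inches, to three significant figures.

Direct runoff: 0.0, 2.0, 7.0, 15.0, 9.0, 5.0, 3.0, 2.0, 1.0, 0.0, 0.0, 0.0, 0.0, 0.0 cfs; ΣQ_DR = 44.00 cfs.
V = ΣQ_DR · Δt = 44.00 × 10800 s = 4.752 × 10^5 ft³.
Over A = 0.102 mi², depth = V / A = 2.01 in.

d ≈ 2.01 in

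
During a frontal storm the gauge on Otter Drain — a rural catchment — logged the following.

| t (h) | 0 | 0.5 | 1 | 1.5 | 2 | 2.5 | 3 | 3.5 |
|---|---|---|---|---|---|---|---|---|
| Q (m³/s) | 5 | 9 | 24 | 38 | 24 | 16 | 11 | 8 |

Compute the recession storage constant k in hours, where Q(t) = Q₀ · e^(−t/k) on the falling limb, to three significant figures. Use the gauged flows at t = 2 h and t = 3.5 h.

On the falling limb, Q drops from 24 to 8 m³/s between t = 2 h and t = 3.5 h (Δt = 1.5 h).
k = −Δt / ln(Q₂/Q₁) = −1.5 / ln(8/24) = 1.37 h.

k ≈ 1.37 h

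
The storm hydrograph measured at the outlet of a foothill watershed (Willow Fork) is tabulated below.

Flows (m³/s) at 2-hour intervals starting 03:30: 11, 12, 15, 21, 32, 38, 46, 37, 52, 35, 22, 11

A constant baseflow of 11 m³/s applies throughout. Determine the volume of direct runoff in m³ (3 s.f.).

V ≈ 1.44 × 10^6 m³

Direct-runoff ordinates (Q − Q_b): 0.0, 1.0, 4.0, 10.0, 21.0, 27.0, 35.0, 26.0, 41.0, 24.0, 11.0, 0.0 m³/s.
ΣQ_DR = 200.0 m³/s.
With Δt = 2 h = 7200 s, V = ΣQ_DR · Δt = 200.0 × 7200 = 1.44 × 10^6 m³.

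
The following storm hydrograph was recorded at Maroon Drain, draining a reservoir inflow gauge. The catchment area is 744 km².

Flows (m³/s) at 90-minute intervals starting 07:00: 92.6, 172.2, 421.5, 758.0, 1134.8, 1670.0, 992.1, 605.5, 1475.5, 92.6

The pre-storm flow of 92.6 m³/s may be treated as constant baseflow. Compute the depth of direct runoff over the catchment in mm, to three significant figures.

Direct runoff: 0.0, 79.6, 328.9, 665.4, 1042.2, 1577.4, 899.5, 512.9, 1382.9, 0.0 m³/s; ΣQ_DR = 6489 m³/s.
V = ΣQ_DR · Δt = 6489 × 5400 s = 3.504 × 10^7 m³.
Over A = 744 km², depth = V / A = 47.1 mm.

d ≈ 47.1 mm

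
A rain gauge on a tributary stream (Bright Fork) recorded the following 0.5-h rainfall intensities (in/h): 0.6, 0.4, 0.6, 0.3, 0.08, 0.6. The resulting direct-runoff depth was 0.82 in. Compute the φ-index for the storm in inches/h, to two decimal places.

φ ≈ 0.17 in/h

Only the 5 blocks with intensity above φ contribute runoff: 0.6, 0.4, 0.6, 0.3, 0.6 in/h.
Σ(I−φ)·Δt = d  ⇒  (0.6+0.4+0.6+0.3+0.6 − 5φ)·0.5 = 0.82
φ = (2.500 − 0.82/0.5) / 5 = 0.17 in/h.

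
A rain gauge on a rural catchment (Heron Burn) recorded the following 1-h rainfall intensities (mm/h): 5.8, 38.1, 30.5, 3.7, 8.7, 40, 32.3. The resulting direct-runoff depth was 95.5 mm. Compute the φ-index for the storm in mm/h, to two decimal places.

φ ≈ 11.35 mm/h

Only the 4 blocks with intensity above φ contribute runoff: 38.1, 30.5, 40, 32.3 mm/h.
Σ(I−φ)·Δt = d  ⇒  (38.1+30.5+40+32.3 − 4φ)·1 = 95.5
φ = (140.9 − 95.5/1) / 4 = 11.35 mm/h.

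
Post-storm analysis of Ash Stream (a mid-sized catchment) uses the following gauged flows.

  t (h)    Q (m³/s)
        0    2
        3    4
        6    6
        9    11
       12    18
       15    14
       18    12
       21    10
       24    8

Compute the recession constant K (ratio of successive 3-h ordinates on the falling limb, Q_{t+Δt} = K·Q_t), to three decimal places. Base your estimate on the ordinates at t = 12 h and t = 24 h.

K ≈ 0.816

Using the recession-limb readings at t = 12 h and t = 24 h: Q falls from 18 to 8 m³/s over 4 intervals.
K = (Q₂/Q₁)^(1/4) = (8/18)^(1/4) = 0.816.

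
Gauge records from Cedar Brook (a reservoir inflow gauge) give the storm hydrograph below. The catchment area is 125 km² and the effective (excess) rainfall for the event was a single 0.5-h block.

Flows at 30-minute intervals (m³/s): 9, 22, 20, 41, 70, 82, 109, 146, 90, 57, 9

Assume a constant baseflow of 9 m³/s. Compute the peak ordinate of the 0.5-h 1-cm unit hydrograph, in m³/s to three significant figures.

Direct runoff: 0.0, 13.0, 11.0, 32.0, 61.0, 73.0, 100.0, 137.0, 81.0, 48.0, 0.0 m³/s; ΣQ_DR = 556.0 m³/s, peak = 137.0 m³/s.
Runoff depth d = ΣQ_DR·Δt / A = 556.0 × 1800 / (125 km²) = 8.006 mm.
The 1-cm UH is the DRH scaled by (10 mm)/d, so U_p = 137.0 × 10/8.006 = 171 m³/s.

U_p ≈ 171 m³/s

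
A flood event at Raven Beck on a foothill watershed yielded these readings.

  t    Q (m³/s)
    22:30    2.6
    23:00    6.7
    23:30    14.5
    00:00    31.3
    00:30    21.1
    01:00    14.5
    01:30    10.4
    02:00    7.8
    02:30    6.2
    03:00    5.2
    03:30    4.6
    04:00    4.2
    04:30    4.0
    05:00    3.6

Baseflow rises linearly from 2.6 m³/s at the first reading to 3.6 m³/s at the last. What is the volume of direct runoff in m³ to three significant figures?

V ≈ 1.68 × 10^5 m³

Direct-runoff ordinates (Q − Q_b): 0.00, 4.02, 11.75, 28.47, 18.19, 11.52, 7.34, 4.66, 2.98, 1.91, 1.23, 0.75, 0.48, 0.00 m³/s.
ΣQ_DR = 93.30 m³/s.
With Δt = 0.5 h = 1800 s, V = ΣQ_DR · Δt = 93.30 × 1800 = 1.68 × 10^5 m³.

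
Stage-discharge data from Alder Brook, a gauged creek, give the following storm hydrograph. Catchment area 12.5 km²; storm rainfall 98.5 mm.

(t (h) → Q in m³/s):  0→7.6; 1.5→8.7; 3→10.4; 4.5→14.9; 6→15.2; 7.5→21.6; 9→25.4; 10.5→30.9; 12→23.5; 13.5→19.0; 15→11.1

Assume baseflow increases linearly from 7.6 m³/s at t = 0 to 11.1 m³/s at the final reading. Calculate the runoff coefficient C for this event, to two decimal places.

ΣQ_DR = 85.45 m³/s; V = ΣQ_DR·Δt = 4.614 × 10^5 m³.
Runoff depth d = V / A = 36.91 mm.
C = d / P = 36.91 / 98.5 = 0.37.

C ≈ 0.37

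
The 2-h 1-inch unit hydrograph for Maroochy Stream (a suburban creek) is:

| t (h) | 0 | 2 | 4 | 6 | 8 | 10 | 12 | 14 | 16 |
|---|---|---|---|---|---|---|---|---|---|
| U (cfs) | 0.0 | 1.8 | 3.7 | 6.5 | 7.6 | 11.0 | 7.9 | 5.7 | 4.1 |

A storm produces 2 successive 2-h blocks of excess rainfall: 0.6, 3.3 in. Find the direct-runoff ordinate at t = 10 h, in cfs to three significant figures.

Q ≈ 31.7 cfs

By discrete convolution, Q_j = Σ (P_i / 1 in) · U_{j−i}.
At t = 10 h (j=5): Q = (0.6/1)·11.0 + (3.3/1)·7.6 = 31.7 cfs.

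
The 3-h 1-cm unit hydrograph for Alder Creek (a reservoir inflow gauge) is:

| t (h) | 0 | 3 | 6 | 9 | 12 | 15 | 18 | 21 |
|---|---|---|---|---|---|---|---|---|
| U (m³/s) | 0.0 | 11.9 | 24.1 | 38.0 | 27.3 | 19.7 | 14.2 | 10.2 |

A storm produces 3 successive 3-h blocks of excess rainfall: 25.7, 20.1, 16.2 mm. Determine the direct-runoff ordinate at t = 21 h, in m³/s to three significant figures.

Q ≈ 86.7 m³/s

By discrete convolution, Q_j = Σ (P_i / 10 mm) · U_{j−i}.
At t = 21 h (j=7): Q = (25.7/10)·10.2 + (20.1/10)·14.2 + (16.2/10)·19.7 = 86.7 m³/s.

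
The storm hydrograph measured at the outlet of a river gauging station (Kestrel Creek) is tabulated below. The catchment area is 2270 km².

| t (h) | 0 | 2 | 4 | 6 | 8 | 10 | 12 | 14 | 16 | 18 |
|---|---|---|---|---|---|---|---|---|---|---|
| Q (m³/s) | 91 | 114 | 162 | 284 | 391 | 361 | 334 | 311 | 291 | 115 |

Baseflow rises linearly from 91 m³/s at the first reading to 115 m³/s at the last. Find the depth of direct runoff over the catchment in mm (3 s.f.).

Direct runoff: 0.00, 20.33, 65.67, 185.00, 289.33, 256.67, 227.00, 201.33, 178.67, 0.00 m³/s; ΣQ_DR = 1424 m³/s.
V = ΣQ_DR · Δt = 1424 × 7200 s = 1.025 × 10^7 m³.
Over A = 2270 km², depth = V / A = 4.52 mm.

d ≈ 4.52 mm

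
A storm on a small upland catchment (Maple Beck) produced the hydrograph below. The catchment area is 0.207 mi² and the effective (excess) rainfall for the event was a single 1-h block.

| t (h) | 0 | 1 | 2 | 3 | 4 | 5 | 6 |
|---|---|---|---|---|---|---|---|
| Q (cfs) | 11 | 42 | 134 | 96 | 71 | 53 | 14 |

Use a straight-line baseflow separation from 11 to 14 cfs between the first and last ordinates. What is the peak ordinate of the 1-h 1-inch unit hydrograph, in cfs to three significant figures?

U_p ≈ 48.9 cfs

Direct runoff: 0.00, 30.50, 122.00, 83.50, 58.00, 39.50, 0.00 cfs; ΣQ_DR = 333.5 cfs, peak = 122.00 cfs.
Runoff depth d = ΣQ_DR·Δt / A = 333.5 × 3600 / (0.207 mi²) = 2.497 in.
The 1-inch UH is the DRH scaled by (1 in)/d, so U_p = 122.00 × 1/2.497 = 48.9 cfs.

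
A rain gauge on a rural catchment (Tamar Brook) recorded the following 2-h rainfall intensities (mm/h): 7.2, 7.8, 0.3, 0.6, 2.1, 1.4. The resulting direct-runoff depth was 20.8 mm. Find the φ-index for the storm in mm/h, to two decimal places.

φ ≈ 2.30 mm/h

Only the 2 blocks with intensity above φ contribute runoff: 7.2, 7.8 mm/h.
Σ(I−φ)·Δt = d  ⇒  (7.2+7.8 − 2φ)·2 = 20.8
φ = (15.00 − 20.8/2) / 2 = 2.30 mm/h.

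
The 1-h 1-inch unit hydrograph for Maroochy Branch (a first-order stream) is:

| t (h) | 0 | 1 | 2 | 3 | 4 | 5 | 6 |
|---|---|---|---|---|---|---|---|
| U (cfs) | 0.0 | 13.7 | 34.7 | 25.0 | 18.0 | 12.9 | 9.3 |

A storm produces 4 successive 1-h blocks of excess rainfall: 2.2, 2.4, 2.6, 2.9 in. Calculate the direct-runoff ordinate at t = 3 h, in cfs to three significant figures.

By discrete convolution, Q_j = Σ (P_i / 1 in) · U_{j−i}.
At t = 3 h (j=3): Q = (2.2/1)·25.0 + (2.4/1)·34.7 + (2.6/1)·13.7 + (2.9/1)·0.0 = 174 cfs.

Q ≈ 174 cfs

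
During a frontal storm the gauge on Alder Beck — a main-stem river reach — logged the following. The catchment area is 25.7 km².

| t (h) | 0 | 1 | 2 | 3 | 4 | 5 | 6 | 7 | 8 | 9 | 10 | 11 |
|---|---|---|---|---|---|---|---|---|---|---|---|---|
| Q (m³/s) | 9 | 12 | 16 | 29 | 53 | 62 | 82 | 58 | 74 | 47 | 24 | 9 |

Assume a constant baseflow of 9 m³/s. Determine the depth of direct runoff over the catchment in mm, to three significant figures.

Direct runoff: 0.0, 3.0, 7.0, 20.0, 44.0, 53.0, 73.0, 49.0, 65.0, 38.0, 15.0, 0.0 m³/s; ΣQ_DR = 367.0 m³/s.
V = ΣQ_DR · Δt = 367.0 × 3600 s = 1.321 × 10^6 m³.
Over A = 25.7 km², depth = V / A = 51.4 mm.

d ≈ 51.4 mm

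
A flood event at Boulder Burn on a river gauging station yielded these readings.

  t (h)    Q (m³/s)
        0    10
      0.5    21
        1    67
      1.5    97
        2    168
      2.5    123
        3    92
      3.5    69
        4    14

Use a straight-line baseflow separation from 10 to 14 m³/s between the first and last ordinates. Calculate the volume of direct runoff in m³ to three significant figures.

V ≈ 9.95 × 10^5 m³

Direct-runoff ordinates (Q − Q_b): 0.00, 10.50, 56.00, 85.50, 156.00, 110.50, 79.00, 55.50, 0.00 m³/s.
ΣQ_DR = 553.0 m³/s.
With Δt = 0.5 h = 1800 s, V = ΣQ_DR · Δt = 553.0 × 1800 = 9.95 × 10^5 m³.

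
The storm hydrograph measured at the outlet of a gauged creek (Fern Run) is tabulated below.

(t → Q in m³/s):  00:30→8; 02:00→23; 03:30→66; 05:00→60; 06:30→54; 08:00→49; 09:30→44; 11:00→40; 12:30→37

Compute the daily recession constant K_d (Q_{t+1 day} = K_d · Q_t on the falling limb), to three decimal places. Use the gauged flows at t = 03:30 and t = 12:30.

K_d ≈ 0.214

Between t = 03:30 and t = 12:30 the flow falls from 66 to 37 m³/s over 6×1.5 h = 9 h.
Per-interval ratio K = (37/66)^(1/6) = 0.9080; K_d = K^(24/1.5) = 0.214.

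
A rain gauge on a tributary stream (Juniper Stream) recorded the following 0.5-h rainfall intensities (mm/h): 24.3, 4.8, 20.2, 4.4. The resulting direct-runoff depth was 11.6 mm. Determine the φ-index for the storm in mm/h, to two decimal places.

φ ≈ 10.65 mm/h

Only the 2 blocks with intensity above φ contribute runoff: 24.3, 20.2 mm/h.
Σ(I−φ)·Δt = d  ⇒  (24.3+20.2 − 2φ)·0.5 = 11.6
φ = (44.50 − 11.6/0.5) / 2 = 10.65 mm/h.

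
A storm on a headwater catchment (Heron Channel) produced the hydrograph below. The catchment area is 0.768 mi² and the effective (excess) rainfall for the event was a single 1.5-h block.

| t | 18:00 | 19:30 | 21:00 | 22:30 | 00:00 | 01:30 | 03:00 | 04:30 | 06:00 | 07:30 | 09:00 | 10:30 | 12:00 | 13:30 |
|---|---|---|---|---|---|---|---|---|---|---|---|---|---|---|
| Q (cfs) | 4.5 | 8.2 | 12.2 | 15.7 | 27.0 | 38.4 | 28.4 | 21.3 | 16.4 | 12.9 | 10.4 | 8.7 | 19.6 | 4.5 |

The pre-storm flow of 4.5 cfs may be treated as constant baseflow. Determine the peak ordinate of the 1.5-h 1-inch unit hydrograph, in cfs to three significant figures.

Direct runoff: 0.0, 3.7, 7.7, 11.2, 22.5, 33.9, 23.9, 16.8, 11.9, 8.4, 5.9, 4.2, 15.1, 0.0 cfs; ΣQ_DR = 165.2 cfs, peak = 33.9 cfs.
Runoff depth d = ΣQ_DR·Δt / A = 165.2 × 5400 / (0.768 mi²) = 0.5000 in.
The 1-inch UH is the DRH scaled by (1 in)/d, so U_p = 33.9 × 1/0.5000 = 67.8 cfs.

U_p ≈ 67.8 cfs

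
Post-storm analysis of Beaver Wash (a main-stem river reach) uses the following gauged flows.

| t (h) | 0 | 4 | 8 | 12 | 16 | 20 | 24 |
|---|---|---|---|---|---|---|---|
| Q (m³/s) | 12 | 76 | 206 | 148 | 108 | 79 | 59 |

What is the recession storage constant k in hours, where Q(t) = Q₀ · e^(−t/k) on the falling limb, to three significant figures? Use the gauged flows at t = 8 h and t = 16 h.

On the falling limb, Q drops from 206 to 108 m³/s between t = 8 h and t = 16 h (Δt = 8 h).
k = −Δt / ln(Q₂/Q₁) = −8 / ln(108/206) = 12.4 h.

k ≈ 12.4 h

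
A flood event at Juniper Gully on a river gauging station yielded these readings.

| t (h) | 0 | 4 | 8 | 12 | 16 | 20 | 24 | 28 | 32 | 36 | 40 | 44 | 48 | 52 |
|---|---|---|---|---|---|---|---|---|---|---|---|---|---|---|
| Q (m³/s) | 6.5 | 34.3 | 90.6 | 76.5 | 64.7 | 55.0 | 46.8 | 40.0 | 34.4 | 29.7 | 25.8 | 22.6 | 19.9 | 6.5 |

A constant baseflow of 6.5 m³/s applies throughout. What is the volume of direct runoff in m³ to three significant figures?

V ≈ 6.66 × 10^6 m³

Direct-runoff ordinates (Q − Q_b): 0.0, 27.8, 84.1, 70.0, 58.2, 48.5, 40.3, 33.5, 27.9, 23.2, 19.3, 16.1, 13.4, 0.0 m³/s.
ΣQ_DR = 462.3 m³/s.
With Δt = 4 h = 14400 s, V = ΣQ_DR · Δt = 462.3 × 14400 = 6.66 × 10^6 m³.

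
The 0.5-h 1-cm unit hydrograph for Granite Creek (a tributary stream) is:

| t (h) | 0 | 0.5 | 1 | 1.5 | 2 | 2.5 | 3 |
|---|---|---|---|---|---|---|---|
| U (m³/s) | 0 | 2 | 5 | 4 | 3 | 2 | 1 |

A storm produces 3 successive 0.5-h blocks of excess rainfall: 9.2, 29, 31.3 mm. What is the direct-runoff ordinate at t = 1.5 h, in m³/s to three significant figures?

Q ≈ 24.4 m³/s

By discrete convolution, Q_j = Σ (P_i / 10 mm) · U_{j−i}.
At t = 1.5 h (j=3): Q = (9.2/10)·4 + (29/10)·5 + (31.3/10)·2 = 24.4 m³/s.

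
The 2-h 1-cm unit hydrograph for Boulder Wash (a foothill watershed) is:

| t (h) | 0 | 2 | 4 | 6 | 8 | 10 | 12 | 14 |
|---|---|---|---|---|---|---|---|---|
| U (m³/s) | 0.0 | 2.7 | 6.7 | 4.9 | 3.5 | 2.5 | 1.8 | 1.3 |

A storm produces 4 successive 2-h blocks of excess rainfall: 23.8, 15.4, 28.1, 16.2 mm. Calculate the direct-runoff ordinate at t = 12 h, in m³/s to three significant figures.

By discrete convolution, Q_j = Σ (P_i / 10 mm) · U_{j−i}.
At t = 12 h (j=6): Q = (23.8/10)·1.8 + (15.4/10)·2.5 + (28.1/10)·3.5 + (16.2/10)·4.9 = 25.9 m³/s.

Q ≈ 25.9 m³/s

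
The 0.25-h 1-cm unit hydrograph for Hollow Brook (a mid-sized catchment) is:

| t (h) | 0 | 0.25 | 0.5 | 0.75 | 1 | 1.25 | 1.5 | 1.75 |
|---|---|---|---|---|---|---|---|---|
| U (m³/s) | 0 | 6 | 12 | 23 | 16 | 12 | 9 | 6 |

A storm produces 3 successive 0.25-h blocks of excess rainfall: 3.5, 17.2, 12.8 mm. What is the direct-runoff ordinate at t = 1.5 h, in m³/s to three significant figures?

Q ≈ 44.3 m³/s

By discrete convolution, Q_j = Σ (P_i / 10 mm) · U_{j−i}.
At t = 1.5 h (j=6): Q = (3.5/10)·9 + (17.2/10)·12 + (12.8/10)·16 = 44.3 m³/s.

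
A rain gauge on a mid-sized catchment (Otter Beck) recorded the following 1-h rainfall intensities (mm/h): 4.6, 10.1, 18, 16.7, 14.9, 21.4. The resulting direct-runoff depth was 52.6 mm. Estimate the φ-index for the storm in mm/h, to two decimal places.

φ ≈ 5.70 mm/h

Only the 5 blocks with intensity above φ contribute runoff: 10.1, 18, 16.7, 14.9, 21.4 mm/h.
Σ(I−φ)·Δt = d  ⇒  (10.1+18+16.7+14.9+21.4 − 5φ)·1 = 52.6
φ = (81.10 − 52.6/1) / 5 = 5.70 mm/h.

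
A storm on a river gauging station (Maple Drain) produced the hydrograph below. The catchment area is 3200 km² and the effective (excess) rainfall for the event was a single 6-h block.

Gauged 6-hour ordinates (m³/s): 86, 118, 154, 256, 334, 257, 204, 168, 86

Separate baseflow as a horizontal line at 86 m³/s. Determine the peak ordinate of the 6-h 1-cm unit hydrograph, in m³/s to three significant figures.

U_p ≈ 413 m³/s

Direct runoff: 0.0, 32.0, 68.0, 170.0, 248.0, 171.0, 118.0, 82.0, 0.0 m³/s; ΣQ_DR = 889.0 m³/s, peak = 248.0 m³/s.
Runoff depth d = ΣQ_DR·Δt / A = 889.0 × 21600 / (3200 km²) = 6.001 mm.
The 1-cm UH is the DRH scaled by (10 mm)/d, so U_p = 248.0 × 10/6.001 = 413 m³/s.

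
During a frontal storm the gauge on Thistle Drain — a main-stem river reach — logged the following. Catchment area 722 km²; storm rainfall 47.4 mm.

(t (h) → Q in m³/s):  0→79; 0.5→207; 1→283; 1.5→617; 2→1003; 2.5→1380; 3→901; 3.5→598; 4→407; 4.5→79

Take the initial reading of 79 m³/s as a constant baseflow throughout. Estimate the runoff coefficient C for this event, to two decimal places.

C ≈ 0.25

ΣQ_DR = 4764 m³/s; V = ΣQ_DR·Δt = 8.575 × 10^6 m³.
Runoff depth d = V / A = 11.88 mm.
C = d / P = 11.88 / 47.4 = 0.25.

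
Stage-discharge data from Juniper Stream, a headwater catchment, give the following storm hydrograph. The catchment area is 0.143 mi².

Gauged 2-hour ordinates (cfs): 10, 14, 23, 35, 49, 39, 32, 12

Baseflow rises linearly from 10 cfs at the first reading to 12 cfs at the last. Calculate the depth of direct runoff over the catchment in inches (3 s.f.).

Direct runoff: 0.00, 3.71, 12.43, 24.14, 37.86, 27.57, 20.29, 0.00 cfs; ΣQ_DR = 126.0 cfs.
V = ΣQ_DR · Δt = 126.0 × 7200 s = 9.072 × 10^5 ft³.
Over A = 0.143 mi², depth = V / A = 2.73 in.

d ≈ 2.73 in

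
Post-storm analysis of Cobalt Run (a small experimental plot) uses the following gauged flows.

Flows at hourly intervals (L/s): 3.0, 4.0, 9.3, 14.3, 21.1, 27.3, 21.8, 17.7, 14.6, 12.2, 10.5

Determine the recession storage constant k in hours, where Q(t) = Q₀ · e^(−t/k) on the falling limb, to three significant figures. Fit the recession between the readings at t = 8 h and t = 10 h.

On the falling limb, Q drops from 14.6 to 10.5 L/s between t = 8 h and t = 10 h (Δt = 2 h).
k = −Δt / ln(Q₂/Q₁) = −2 / ln(10.5/14.6) = 6.07 h.

k ≈ 6.07 h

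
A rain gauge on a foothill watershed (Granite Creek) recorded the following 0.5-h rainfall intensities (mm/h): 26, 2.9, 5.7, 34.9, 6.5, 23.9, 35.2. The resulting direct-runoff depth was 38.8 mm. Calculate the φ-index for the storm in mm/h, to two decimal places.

φ ≈ 10.60 mm/h

Only the 4 blocks with intensity above φ contribute runoff: 26, 34.9, 23.9, 35.2 mm/h.
Σ(I−φ)·Δt = d  ⇒  (26+34.9+23.9+35.2 − 4φ)·0.5 = 38.8
φ = (120.0 − 38.8/0.5) / 4 = 10.60 mm/h.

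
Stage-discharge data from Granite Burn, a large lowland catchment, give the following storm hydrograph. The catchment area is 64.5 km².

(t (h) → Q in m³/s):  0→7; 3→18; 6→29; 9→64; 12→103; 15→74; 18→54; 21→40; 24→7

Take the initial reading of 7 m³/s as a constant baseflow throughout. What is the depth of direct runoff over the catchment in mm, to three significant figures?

Direct runoff: 0.0, 11.0, 22.0, 57.0, 96.0, 67.0, 47.0, 33.0, 0.0 m³/s; ΣQ_DR = 333.0 m³/s.
V = ΣQ_DR · Δt = 333.0 × 10800 s = 3.596 × 10^6 m³.
Over A = 64.5 km², depth = V / A = 55.8 mm.

d ≈ 55.8 mm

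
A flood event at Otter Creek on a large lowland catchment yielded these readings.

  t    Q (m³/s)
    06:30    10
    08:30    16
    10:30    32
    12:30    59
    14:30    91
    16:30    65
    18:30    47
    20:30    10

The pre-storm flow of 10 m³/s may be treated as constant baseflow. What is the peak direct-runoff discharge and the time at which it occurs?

Subtracting baseflow gives direct-runoff ordinates: 0.0, 6.0, 22.0, 49.0, 81.0, 55.0, 37.0, 0.0 m³/s.
The maximum is 81.0 m³/s, occurring at the reading for t = 14:30.

Q_p = 81.0 m³/s at t = 14:30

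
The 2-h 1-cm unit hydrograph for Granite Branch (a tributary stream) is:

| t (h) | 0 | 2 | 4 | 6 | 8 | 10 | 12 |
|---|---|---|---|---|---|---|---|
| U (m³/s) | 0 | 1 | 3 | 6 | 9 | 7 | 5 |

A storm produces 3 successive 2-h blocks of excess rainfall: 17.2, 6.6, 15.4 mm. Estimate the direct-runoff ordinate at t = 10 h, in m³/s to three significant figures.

By discrete convolution, Q_j = Σ (P_i / 10 mm) · U_{j−i}.
At t = 10 h (j=5): Q = (17.2/10)·7 + (6.6/10)·9 + (15.4/10)·6 = 27.2 m³/s.

Q ≈ 27.2 m³/s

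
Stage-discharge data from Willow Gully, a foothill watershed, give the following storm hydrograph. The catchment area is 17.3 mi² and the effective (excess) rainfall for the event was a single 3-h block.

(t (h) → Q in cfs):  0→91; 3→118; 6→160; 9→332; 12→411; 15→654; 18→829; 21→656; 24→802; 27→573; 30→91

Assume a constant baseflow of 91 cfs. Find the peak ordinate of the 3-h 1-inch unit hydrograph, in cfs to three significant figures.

Direct runoff: 0.0, 27.0, 69.0, 241.0, 320.0, 563.0, 738.0, 565.0, 711.0, 482.0, 0.0 cfs; ΣQ_DR = 3716 cfs, peak = 738.0 cfs.
Runoff depth d = ΣQ_DR·Δt / A = 3716 × 10800 / (17.3 mi²) = 0.9985 in.
The 1-inch UH is the DRH scaled by (1 in)/d, so U_p = 738.0 × 1/0.9985 = 739 cfs.

U_p ≈ 739 cfs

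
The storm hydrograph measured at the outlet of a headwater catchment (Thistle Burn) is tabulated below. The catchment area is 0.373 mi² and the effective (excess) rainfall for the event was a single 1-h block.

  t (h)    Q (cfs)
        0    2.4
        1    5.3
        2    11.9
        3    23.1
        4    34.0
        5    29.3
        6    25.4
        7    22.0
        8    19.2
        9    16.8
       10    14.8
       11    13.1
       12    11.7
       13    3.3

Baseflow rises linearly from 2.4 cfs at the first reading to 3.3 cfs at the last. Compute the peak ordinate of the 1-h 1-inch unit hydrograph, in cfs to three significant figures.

Direct runoff: 0.00, 2.83, 9.36, 20.49, 31.32, 26.55, 22.58, 19.12, 16.25, 13.78, 11.71, 9.94, 8.47, 0.00 cfs; ΣQ_DR = 192.4 cfs, peak = 31.32 cfs.
Runoff depth d = ΣQ_DR·Δt / A = 192.4 × 3600 / (0.373 mi²) = 0.7993 in.
The 1-inch UH is the DRH scaled by (1 in)/d, so U_p = 31.32 × 1/0.7993 = 39.2 cfs.

U_p ≈ 39.2 cfs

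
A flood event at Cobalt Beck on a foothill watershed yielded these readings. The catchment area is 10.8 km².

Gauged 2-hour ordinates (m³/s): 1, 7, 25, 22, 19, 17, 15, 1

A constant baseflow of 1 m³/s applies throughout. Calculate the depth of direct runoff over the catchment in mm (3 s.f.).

Direct runoff: 0.0, 6.0, 24.0, 21.0, 18.0, 16.0, 14.0, 0.0 m³/s; ΣQ_DR = 99.00 m³/s.
V = ΣQ_DR · Δt = 99.00 × 7200 s = 7.128 × 10^5 m³.
Over A = 10.8 km², depth = V / A = 66.0 mm.

d ≈ 66.0 mm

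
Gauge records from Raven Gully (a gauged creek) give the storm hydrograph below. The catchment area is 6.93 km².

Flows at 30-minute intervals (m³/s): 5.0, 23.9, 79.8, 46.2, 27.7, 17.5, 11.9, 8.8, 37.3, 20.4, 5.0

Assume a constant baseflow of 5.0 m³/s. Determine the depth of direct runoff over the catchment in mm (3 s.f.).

Direct runoff: 0.0, 18.9, 74.8, 41.2, 22.7, 12.5, 6.9, 3.8, 32.3, 15.4, 0.0 m³/s; ΣQ_DR = 228.5 m³/s.
V = ΣQ_DR · Δt = 228.5 × 1800 s = 4.113 × 10^5 m³.
Over A = 6.93 km², depth = V / A = 59.4 mm.

d ≈ 59.4 mm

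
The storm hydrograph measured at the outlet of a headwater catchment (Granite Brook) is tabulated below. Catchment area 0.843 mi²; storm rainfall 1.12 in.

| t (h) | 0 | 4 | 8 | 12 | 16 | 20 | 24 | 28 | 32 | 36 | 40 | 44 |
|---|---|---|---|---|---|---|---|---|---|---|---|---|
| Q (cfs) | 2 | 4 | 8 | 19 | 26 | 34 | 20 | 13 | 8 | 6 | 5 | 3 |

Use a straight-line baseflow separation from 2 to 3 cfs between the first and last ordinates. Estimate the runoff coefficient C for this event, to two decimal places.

ΣQ_DR = 118.0 cfs; V = ΣQ_DR·Δt = 1.699 × 10^6 ft³.
Runoff depth d = V / A = 0.8676 in.
C = d / P = 0.8676 / 1.12 = 0.77.

C ≈ 0.77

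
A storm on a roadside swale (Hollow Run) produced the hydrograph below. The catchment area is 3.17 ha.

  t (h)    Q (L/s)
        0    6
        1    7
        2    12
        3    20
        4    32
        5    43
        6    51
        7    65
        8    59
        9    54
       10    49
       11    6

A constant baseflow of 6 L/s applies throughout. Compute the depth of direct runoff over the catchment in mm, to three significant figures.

Direct runoff: 0.0, 1.0, 6.0, 14.0, 26.0, 37.0, 45.0, 59.0, 53.0, 48.0, 43.0, 0.0 L/s; ΣQ_DR = 332.0 L/s.
V = ΣQ_DR · Δt = 332.0 × 3600 s = 1.195 × 10^6 L.
Over A = 3.17 ha, depth = V / A = 37.7 mm.

d ≈ 37.7 mm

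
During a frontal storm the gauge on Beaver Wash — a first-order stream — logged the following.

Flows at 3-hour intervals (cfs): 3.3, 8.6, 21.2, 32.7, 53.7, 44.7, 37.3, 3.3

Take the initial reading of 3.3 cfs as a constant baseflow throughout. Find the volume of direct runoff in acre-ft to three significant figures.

Direct-runoff ordinates (Q − Q_b): 0.0, 5.3, 17.9, 29.4, 50.4, 41.4, 34.0, 0.0 cfs.
ΣQ_DR = 178.4 cfs.
With Δt = 3 h = 10800 s, V = ΣQ_DR · Δt = 178.4 × 10800 = 1.93 × 10^6 ft³ = 44.2 acre-ft.

V ≈ 44.2 acre-ft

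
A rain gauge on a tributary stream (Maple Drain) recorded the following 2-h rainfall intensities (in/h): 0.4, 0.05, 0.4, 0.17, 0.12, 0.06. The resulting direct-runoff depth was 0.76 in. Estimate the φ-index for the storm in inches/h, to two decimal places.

φ ≈ 0.21 in/h

Only the 2 blocks with intensity above φ contribute runoff: 0.4, 0.4 in/h.
Σ(I−φ)·Δt = d  ⇒  (0.4+0.4 − 2φ)·2 = 0.76
φ = (0.8000 − 0.76/2) / 2 = 0.21 in/h.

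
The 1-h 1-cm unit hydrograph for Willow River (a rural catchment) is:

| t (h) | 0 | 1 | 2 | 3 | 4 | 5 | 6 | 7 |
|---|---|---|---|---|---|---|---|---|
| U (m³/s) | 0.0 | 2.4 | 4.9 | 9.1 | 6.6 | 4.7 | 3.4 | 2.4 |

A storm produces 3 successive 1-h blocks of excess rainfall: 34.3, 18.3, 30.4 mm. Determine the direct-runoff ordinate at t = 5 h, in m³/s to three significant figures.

By discrete convolution, Q_j = Σ (P_i / 10 mm) · U_{j−i}.
At t = 5 h (j=5): Q = (34.3/10)·4.7 + (18.3/10)·6.6 + (30.4/10)·9.1 = 55.9 m³/s.

Q ≈ 55.9 m³/s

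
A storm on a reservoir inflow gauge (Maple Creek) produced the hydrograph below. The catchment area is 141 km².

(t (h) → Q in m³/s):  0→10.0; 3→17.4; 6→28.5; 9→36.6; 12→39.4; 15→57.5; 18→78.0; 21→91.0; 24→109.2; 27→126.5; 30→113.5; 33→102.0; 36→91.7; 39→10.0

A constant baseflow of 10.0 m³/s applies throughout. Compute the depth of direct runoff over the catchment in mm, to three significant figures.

Direct runoff: 0.0, 7.4, 18.5, 26.6, 29.4, 47.5, 68.0, 81.0, 99.2, 116.5, 103.5, 92.0, 81.7, 0.0 m³/s; ΣQ_DR = 771.3 m³/s.
V = ΣQ_DR · Δt = 771.3 × 10800 s = 8.330 × 10^6 m³.
Over A = 141 km², depth = V / A = 59.1 mm.

d ≈ 59.1 mm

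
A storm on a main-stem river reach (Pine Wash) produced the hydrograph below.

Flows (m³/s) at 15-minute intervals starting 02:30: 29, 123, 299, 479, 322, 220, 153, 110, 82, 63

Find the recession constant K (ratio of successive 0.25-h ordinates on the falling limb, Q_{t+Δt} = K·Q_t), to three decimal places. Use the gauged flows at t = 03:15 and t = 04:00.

Using the recession-limb readings at t = 03:15 and t = 04:00: Q falls from 479 to 153 m³/s over 3 intervals.
K = (Q₂/Q₁)^(1/3) = (153/479)^(1/3) = 0.684.

K ≈ 0.684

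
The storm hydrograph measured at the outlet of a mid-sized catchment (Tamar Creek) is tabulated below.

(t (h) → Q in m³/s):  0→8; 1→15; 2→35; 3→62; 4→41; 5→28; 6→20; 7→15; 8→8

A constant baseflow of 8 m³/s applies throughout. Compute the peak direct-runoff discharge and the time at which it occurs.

Subtracting baseflow gives direct-runoff ordinates: 0.0, 7.0, 27.0, 54.0, 33.0, 20.0, 12.0, 7.0, 0.0 m³/s.
The maximum is 54.0 m³/s, occurring at the reading for t = 3 h.

Q_p = 54.0 m³/s at t = 3 h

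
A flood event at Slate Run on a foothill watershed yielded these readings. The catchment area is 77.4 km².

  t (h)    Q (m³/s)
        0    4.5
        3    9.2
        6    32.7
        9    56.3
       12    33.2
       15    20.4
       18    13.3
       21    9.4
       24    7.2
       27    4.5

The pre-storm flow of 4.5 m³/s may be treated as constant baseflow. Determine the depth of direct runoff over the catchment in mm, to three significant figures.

Direct runoff: 0.0, 4.7, 28.2, 51.8, 28.7, 15.9, 8.8, 4.9, 2.7, 0.0 m³/s; ΣQ_DR = 145.7 m³/s.
V = ΣQ_DR · Δt = 145.7 × 10800 s = 1.574 × 10^6 m³.
Over A = 77.4 km², depth = V / A = 20.3 mm.

d ≈ 20.3 mm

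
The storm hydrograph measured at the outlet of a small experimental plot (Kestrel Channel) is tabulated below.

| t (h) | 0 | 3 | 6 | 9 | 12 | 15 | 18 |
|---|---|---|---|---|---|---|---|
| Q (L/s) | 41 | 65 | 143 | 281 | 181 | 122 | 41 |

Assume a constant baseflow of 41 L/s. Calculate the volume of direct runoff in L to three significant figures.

Direct-runoff ordinates (Q − Q_b): 0.0, 24.0, 102.0, 240.0, 140.0, 81.0, 0.0 L/s.
ΣQ_DR = 587.0 L/s.
With Δt = 3 h = 10800 s, V = ΣQ_DR · Δt = 587.0 × 10800 = 6.34 × 10^6 L.

V ≈ 6.34 × 10^6 L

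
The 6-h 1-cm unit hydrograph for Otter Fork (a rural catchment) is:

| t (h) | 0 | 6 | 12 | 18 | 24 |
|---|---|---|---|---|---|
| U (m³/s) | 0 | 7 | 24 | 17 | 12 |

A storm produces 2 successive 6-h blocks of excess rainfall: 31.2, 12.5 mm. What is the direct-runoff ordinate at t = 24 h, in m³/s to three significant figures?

By discrete convolution, Q_j = Σ (P_i / 10 mm) · U_{j−i}.
At t = 24 h (j=4): Q = (31.2/10)·12 + (12.5/10)·17 = 58.7 m³/s.

Q ≈ 58.7 m³/s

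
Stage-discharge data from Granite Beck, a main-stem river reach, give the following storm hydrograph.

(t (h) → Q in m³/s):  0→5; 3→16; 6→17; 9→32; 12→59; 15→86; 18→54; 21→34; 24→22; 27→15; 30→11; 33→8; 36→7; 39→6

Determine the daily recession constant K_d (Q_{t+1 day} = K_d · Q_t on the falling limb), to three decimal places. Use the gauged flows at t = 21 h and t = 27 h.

Between t = 21 h and t = 27 h the flow falls from 34 to 15 m³/s over 2×3 h = 6 h.
Per-interval ratio K = (15/34)^(1/2) = 0.6642; K_d = K^(24/3) = 0.038.

K_d ≈ 0.038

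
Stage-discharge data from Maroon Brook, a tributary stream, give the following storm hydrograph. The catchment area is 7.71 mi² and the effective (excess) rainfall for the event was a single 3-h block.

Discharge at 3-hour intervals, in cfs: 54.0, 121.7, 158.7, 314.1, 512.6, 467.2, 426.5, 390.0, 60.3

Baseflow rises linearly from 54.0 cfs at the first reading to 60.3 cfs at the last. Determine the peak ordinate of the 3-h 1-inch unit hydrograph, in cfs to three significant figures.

U_p ≈ 379 cfs

Direct runoff: 0.00, 66.91, 103.12, 257.74, 455.45, 409.26, 367.77, 330.49, 0.00 cfs; ΣQ_DR = 1991 cfs, peak = 455.45 cfs.
Runoff depth d = ΣQ_DR·Δt / A = 1991 × 10800 / (7.71 mi²) = 1.200 in.
The 1-inch UH is the DRH scaled by (1 in)/d, so U_p = 455.45 × 1/1.200 = 379 cfs.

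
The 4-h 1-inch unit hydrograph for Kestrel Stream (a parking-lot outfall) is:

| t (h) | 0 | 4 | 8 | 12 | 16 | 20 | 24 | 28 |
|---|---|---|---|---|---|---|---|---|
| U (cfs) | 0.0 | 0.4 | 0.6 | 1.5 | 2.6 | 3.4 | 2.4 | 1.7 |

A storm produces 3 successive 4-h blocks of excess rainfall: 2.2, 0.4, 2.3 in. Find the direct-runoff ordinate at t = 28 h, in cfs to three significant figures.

Q ≈ 12.5 cfs

By discrete convolution, Q_j = Σ (P_i / 1 in) · U_{j−i}.
At t = 28 h (j=7): Q = (2.2/1)·1.7 + (0.4/1)·2.4 + (2.3/1)·3.4 = 12.5 cfs.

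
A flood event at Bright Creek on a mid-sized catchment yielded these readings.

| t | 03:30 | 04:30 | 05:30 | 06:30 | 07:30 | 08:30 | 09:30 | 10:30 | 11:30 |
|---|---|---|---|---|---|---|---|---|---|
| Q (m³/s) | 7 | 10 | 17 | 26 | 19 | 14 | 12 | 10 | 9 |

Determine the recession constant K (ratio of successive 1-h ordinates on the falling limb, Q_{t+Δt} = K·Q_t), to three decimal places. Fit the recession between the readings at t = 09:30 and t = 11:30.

Using the recession-limb readings at t = 09:30 and t = 11:30: Q falls from 12 to 9 m³/s over 2 intervals.
K = (Q₂/Q₁)^(1/2) = (9/12)^(1/2) = 0.866.

K ≈ 0.866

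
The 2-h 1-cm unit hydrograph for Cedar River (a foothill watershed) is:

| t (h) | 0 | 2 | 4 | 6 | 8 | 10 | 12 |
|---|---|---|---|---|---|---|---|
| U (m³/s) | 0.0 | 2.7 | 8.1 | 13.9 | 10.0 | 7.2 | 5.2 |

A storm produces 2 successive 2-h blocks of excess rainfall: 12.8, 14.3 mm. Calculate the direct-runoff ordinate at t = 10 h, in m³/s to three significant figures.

By discrete convolution, Q_j = Σ (P_i / 10 mm) · U_{j−i}.
At t = 10 h (j=5): Q = (12.8/10)·7.2 + (14.3/10)·10.0 = 23.5 m³/s.

Q ≈ 23.5 m³/s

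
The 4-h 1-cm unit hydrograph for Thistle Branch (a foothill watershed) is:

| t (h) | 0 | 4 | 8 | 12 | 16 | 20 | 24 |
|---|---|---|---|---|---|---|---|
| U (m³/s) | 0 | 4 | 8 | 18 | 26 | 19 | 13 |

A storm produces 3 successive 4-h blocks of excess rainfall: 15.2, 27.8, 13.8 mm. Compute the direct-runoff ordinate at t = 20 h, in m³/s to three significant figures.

By discrete convolution, Q_j = Σ (P_i / 10 mm) · U_{j−i}.
At t = 20 h (j=5): Q = (15.2/10)·19 + (27.8/10)·26 + (13.8/10)·18 = 126 m³/s.

Q ≈ 126 m³/s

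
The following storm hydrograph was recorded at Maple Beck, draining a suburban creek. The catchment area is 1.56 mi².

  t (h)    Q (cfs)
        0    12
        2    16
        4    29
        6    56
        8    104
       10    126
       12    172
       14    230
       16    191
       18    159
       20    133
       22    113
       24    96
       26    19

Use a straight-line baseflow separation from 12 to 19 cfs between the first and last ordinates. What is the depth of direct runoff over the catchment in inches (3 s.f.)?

Direct runoff: 0.00, 3.46, 15.92, 42.38, 89.85, 111.31, 156.77, 214.23, 174.69, 142.15, 115.62, 95.08, 77.54, 0.00 cfs; ΣQ_DR = 1239 cfs.
V = ΣQ_DR · Δt = 1239 × 7200 s = 8.921 × 10^6 ft³.
Over A = 1.56 mi², depth = V / A = 2.46 in.

d ≈ 2.46 in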